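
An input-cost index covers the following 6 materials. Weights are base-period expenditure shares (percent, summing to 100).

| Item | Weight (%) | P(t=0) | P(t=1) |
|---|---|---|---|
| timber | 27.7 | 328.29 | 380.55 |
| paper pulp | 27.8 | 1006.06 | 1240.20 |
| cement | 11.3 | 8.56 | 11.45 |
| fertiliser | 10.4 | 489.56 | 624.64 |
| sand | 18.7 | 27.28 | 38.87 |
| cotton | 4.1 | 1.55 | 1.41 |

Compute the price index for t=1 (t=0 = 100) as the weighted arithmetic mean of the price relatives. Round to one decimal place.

timber: 27.7 × (380.55/328.29) = 27.7 × 1.159189 = 32.1095
paper pulp: 27.8 × (1240.20/1006.06) = 27.8 × 1.232730 = 34.2699
cement: 11.3 × (11.45/8.56) = 11.3 × 1.337617 = 15.1151
fertiliser: 10.4 × (624.64/489.56) = 10.4 × 1.275921 = 13.2696
sand: 18.7 × (38.87/27.28) = 18.7 × 1.424853 = 26.6448
cotton: 4.1 × (1.41/1.55) = 4.1 × 0.909677 = 3.7297
Index = Σ wᵢ·(p₁ᵢ/p₀ᵢ) = 32.1095 + 34.2699 + 15.1151 + 13.2696 + 26.6448 + 3.7297 = 125.1385

125.1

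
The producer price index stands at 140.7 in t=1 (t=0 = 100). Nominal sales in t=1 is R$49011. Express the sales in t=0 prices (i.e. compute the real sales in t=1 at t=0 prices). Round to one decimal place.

Real = Nominal ÷ (Index/100) = 49011 ÷ (140.7/100)
     = 49011 ÷ 1.407 = 34833.6887

34833.7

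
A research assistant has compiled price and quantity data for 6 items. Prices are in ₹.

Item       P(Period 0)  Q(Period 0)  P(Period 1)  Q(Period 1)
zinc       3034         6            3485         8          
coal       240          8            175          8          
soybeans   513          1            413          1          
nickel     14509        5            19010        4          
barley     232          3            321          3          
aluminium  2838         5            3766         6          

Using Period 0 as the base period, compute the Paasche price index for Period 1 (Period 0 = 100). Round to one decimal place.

Paasche price index uses current-period quantities as weights.
ΣP(Period 1)·Q(Period 1) = 3485×8 + 175×8 + 413×1 + 19010×4 + 321×3 + 3766×6 = 27880 + 1400 + 413 + 76040 + 963 + 22596 = 129292
ΣP(Period 0)·Q(Period 1) = 3034×8 + 240×8 + 513×1 + 14509×4 + 232×3 + 2838×6 = 24272 + 1920 + 513 + 58036 + 696 + 17028 = 102465
Index = 129292 / 102465 × 100 = 126.1816

126.2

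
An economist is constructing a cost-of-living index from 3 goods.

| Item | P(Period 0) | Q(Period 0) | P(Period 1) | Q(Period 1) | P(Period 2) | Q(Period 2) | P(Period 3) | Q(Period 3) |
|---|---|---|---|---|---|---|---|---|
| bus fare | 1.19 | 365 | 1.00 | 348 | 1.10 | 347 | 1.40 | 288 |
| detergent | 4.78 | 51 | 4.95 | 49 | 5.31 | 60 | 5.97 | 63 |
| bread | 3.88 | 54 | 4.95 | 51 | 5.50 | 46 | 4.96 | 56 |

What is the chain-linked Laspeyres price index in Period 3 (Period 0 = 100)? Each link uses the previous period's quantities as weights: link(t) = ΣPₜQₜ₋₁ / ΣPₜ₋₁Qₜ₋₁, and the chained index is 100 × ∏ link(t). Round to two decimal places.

122.80

Link Period 0→Period 1:
ΣP(Period 1)Q(Period 0) = 1.00×365 + 4.95×51 + 4.95×54 = 365 + 252.45 + 267.3 = 884.75
ΣP(Period 0)Q(Period 0) = 1.19×365 + 4.78×51 + 3.88×54 = 434.35 + 243.78 + 209.52 = 887.65
link = 884.75/887.65 = 0.996733
Link Period 1→Period 2:
ΣP(Period 2)Q(Period 1) = 1.10×348 + 5.31×49 + 5.50×51 = 382.8 + 260.19 + 280.5 = 923.49
ΣP(Period 1)Q(Period 1) = 1.00×348 + 4.95×49 + 4.95×51 = 348 + 242.55 + 252.45 = 843
link = 923.49/843 = 1.095480
Link Period 2→Period 3:
ΣP(Period 3)Q(Period 2) = 1.40×347 + 5.97×60 + 4.96×46 = 485.8 + 358.2 + 228.16 = 1072.16
ΣP(Period 2)Q(Period 2) = 1.10×347 + 5.31×60 + 5.50×46 = 381.7 + 318.6 + 253 = 953.3
link = 1072.16/953.3 = 1.124683
Chained index = 100 × 0.996733 × 1.095480 × 1.124683 = 122.8043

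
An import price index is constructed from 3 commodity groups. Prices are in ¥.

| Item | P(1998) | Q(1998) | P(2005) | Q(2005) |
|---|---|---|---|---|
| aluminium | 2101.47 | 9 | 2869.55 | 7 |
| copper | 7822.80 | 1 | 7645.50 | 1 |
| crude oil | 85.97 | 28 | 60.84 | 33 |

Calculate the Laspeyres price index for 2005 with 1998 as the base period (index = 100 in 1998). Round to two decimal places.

Laspeyres price index uses base-period quantities as weights.
ΣP(2005)·Q(1998) = 2869.55×9 + 7645.50×1 + 60.84×28 = 25825.95 + 7645.5 + 1703.52 = 35174.97
ΣP(1998)·Q(1998) = 2101.47×9 + 7822.80×1 + 85.97×28 = 18913.23 + 7822.8 + 2407.16 = 29143.19
Index = 35174.97 / 29143.19 × 100 = 120.6970

120.70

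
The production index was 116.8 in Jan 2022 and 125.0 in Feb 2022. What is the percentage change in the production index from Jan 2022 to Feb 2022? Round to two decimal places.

7.02%

Change = (125.0 − 116.8) / 116.8 × 100
       = 8.2 / 116.8 × 100 = 7.0205%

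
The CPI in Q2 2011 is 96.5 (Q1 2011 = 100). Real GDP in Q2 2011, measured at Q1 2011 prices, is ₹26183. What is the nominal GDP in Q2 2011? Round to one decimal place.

25266.6

Nominal = Real × (Index/100) = 26183 × (96.5/100)
        = 26183 × 0.965 = 25266.5950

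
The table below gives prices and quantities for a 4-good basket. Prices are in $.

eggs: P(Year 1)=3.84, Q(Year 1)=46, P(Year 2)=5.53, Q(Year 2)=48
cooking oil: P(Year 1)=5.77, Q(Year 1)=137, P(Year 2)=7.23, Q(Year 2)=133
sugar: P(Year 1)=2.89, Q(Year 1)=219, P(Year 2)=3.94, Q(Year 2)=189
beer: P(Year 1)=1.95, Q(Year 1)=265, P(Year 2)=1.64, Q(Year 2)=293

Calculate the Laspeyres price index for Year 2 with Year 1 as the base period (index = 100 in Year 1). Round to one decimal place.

120.1

Laspeyres price index uses base-period quantities as weights.
ΣP(Year 2)·Q(Year 1) = 5.53×46 + 7.23×137 + 3.94×219 + 1.64×265 = 254.38 + 990.51 + 862.86 + 434.6 = 2542.35
ΣP(Year 1)·Q(Year 1) = 3.84×46 + 5.77×137 + 2.89×219 + 1.95×265 = 176.64 + 790.49 + 632.91 + 516.75 = 2116.79
Index = 2542.35 / 2116.79 × 100 = 120.1040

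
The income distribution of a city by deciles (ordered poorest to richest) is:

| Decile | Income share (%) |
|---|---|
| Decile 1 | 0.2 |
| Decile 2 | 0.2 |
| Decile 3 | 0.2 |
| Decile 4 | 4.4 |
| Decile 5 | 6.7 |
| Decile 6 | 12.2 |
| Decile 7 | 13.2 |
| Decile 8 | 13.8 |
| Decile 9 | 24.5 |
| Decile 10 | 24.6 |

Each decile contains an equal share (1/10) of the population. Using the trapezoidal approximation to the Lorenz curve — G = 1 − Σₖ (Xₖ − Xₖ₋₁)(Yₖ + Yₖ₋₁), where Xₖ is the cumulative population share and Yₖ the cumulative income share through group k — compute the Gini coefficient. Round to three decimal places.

0.490

Cumulative income shares Yₖ: 0.0020, 0.0040, 0.0060, 0.0500, 0.1170, 0.2390, 0.3710, 0.5090, 0.7540, 1.0000
Σ (Xₖ−Xₖ₋₁)(Yₖ+Yₖ₋₁) = (1/10)(0.0020+0.0000) + (1/10)(0.0040+0.0020) + (1/10)(0.0060+0.0040) + (1/10)(0.0500+0.0060) + (1/10)(0.1170+0.0500) + (1/10)(0.2390+0.1170) + (1/10)(0.3710+0.2390) + (1/10)(0.5090+0.3710) + (1/10)(0.7540+0.5090) + (1/10)(1.0000+0.7540)
  = 0.0002 + 0.0006 + 0.0010 + 0.0056 + 0.0167 + 0.0356 + 0.0610 + 0.0880 + 0.1263 + 0.1754 = 0.5104
G = 1 − 0.5104 = 0.4896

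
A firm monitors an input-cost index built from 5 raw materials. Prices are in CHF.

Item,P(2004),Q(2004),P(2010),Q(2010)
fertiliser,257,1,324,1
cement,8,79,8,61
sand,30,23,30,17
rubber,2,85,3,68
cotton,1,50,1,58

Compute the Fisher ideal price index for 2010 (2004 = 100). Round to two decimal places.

108.88

Laspeyres component (base-period weights):
ΣP(2010)Q(2004) = 324×1 + 8×79 + 30×23 + 3×85 + 1×50 = 324 + 632 + 690 + 255 + 50 = 1951
ΣP(2004)Q(2004) = 257×1 + 8×79 + 30×23 + 2×85 + 1×50 = 257 + 632 + 690 + 170 + 50 = 1799
L = 1951 / 1799 × 100 = 108.4491
Paasche component (current-period weights):
ΣP(2010)Q(2010) = 324×1 + 8×61 + 30×17 + 3×68 + 1×58 = 324 + 488 + 510 + 204 + 58 = 1584
ΣP(2004)Q(2010) = 257×1 + 8×61 + 30×17 + 2×68 + 1×58 = 257 + 488 + 510 + 136 + 58 = 1449
P = 1584 / 1449 × 100 = 109.3168
Fisher = √(L × P) = √(108.4491 × 109.3168) = 108.8821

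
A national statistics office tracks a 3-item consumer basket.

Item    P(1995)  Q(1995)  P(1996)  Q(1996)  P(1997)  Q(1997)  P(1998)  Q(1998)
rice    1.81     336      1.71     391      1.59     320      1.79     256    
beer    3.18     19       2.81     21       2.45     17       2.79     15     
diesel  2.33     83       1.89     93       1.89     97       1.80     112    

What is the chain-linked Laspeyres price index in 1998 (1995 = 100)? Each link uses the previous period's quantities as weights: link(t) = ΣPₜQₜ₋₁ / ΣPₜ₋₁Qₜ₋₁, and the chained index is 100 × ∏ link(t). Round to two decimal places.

Link 1995→1996:
ΣP(1996)Q(1995) = 1.71×336 + 2.81×19 + 1.89×83 = 574.56 + 53.39 + 156.87 = 784.82
ΣP(1995)Q(1995) = 1.81×336 + 3.18×19 + 2.33×83 = 608.16 + 60.42 + 193.39 = 861.97
link = 784.82/861.97 = 0.910496
Link 1996→1997:
ΣP(1997)Q(1996) = 1.59×391 + 2.45×21 + 1.89×93 = 621.69 + 51.45 + 175.77 = 848.91
ΣP(1996)Q(1996) = 1.71×391 + 2.81×21 + 1.89×93 = 668.61 + 59.01 + 175.77 = 903.39
link = 848.91/903.39 = 0.939694
Link 1997→1998:
ΣP(1998)Q(1997) = 1.79×320 + 2.79×17 + 1.80×97 = 572.8 + 47.43 + 174.6 = 794.83
ΣP(1997)Q(1997) = 1.59×320 + 2.45×17 + 1.89×97 = 508.8 + 41.65 + 183.33 = 733.78
link = 794.83/733.78 = 1.083199
Chained index = 100 × 0.910496 × 0.939694 × 1.083199 = 92.6771

92.68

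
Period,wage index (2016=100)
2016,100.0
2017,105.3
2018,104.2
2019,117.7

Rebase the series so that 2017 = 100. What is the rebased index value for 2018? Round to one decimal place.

99.0

Rebased(2018) = 104.2 / 105.3 × 100 = 98.9554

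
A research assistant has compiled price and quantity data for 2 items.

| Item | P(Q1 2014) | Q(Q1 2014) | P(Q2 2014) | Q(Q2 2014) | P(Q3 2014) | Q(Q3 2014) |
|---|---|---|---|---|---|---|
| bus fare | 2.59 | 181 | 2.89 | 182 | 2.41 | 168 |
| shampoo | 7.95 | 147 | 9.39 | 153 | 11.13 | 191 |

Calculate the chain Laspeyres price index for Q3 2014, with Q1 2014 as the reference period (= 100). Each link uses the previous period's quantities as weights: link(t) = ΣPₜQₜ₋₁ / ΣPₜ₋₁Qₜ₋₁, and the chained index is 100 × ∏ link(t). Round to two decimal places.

Link Q1 2014→Q2 2014:
ΣP(Q2 2014)Q(Q1 2014) = 2.89×181 + 9.39×147 = 523.09 + 1380.33 = 1903.42
ΣP(Q1 2014)Q(Q1 2014) = 2.59×181 + 7.95×147 = 468.79 + 1168.65 = 1637.44
link = 1903.42/1637.44 = 1.162436
Link Q2 2014→Q3 2014:
ΣP(Q3 2014)Q(Q2 2014) = 2.41×182 + 11.13×153 = 438.62 + 1702.89 = 2141.51
ΣP(Q2 2014)Q(Q2 2014) = 2.89×182 + 9.39×153 = 525.98 + 1436.67 = 1962.65
link = 2141.51/1962.65 = 1.091132
Chained index = 100 × 1.162436 × 1.091132 = 126.8372

126.84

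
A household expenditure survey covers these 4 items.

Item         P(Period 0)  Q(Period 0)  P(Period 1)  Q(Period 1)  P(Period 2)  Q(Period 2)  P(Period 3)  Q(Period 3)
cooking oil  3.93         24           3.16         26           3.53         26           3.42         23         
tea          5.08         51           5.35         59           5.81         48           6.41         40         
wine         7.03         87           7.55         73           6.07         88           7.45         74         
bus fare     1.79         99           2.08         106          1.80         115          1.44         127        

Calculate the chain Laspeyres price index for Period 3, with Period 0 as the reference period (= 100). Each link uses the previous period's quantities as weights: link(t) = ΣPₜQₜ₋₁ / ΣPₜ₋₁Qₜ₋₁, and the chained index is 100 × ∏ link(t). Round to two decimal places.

Link Period 0→Period 1:
ΣP(Period 1)Q(Period 0) = 3.16×24 + 5.35×51 + 7.55×87 + 2.08×99 = 75.84 + 272.85 + 656.85 + 205.92 = 1211.46
ΣP(Period 0)Q(Period 0) = 3.93×24 + 5.08×51 + 7.03×87 + 1.79×99 = 94.32 + 259.08 + 611.61 + 177.21 = 1142.22
link = 1211.46/1142.22 = 1.060619
Link Period 1→Period 2:
ΣP(Period 2)Q(Period 1) = 3.53×26 + 5.81×59 + 6.07×73 + 1.80×106 = 91.78 + 342.79 + 443.11 + 190.8 = 1068.48
ΣP(Period 1)Q(Period 1) = 3.16×26 + 5.35×59 + 7.55×73 + 2.08×106 = 82.16 + 315.65 + 551.15 + 220.48 = 1169.44
link = 1068.48/1169.44 = 0.913668
Link Period 2→Period 3:
ΣP(Period 3)Q(Period 2) = 3.42×26 + 6.41×48 + 7.45×88 + 1.44×115 = 88.92 + 307.68 + 655.6 + 165.6 = 1217.8
ΣP(Period 2)Q(Period 2) = 3.53×26 + 5.81×48 + 6.07×88 + 1.80×115 = 91.78 + 278.88 + 534.16 + 207 = 1111.82
link = 1217.8/1111.82 = 1.095321
Chained index = 100 × 1.060619 × 0.913668 × 1.095321 = 106.1425

106.14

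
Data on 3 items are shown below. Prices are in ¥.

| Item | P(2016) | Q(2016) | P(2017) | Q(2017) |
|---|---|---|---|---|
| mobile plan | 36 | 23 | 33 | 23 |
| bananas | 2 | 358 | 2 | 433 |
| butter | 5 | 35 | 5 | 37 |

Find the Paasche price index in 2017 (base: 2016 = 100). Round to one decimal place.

96.3

Paasche price index uses current-period quantities as weights.
ΣP(2017)·Q(2017) = 33×23 + 2×433 + 5×37 = 759 + 866 + 185 = 1810
ΣP(2016)·Q(2017) = 36×23 + 2×433 + 5×37 = 828 + 866 + 185 = 1879
Index = 1810 / 1879 × 100 = 96.3278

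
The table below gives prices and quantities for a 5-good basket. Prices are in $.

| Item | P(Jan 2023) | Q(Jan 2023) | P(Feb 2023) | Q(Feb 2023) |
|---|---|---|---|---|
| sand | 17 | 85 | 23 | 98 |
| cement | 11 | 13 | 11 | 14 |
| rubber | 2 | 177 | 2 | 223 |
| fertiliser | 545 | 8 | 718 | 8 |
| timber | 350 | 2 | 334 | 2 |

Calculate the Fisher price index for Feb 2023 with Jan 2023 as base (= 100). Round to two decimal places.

Laspeyres component (base-period weights):
ΣP(Feb 2023)Q(Jan 2023) = 23×85 + 11×13 + 2×177 + 718×8 + 334×2 = 1955 + 143 + 354 + 5744 + 668 = 8864
ΣP(Jan 2023)Q(Jan 2023) = 17×85 + 11×13 + 2×177 + 545×8 + 350×2 = 1445 + 143 + 354 + 4360 + 700 = 7002
L = 8864 / 7002 × 100 = 126.5924
Paasche component (current-period weights):
ΣP(Feb 2023)Q(Feb 2023) = 23×98 + 11×14 + 2×223 + 718×8 + 334×2 = 2254 + 154 + 446 + 5744 + 668 = 9266
ΣP(Jan 2023)Q(Feb 2023) = 17×98 + 11×14 + 2×223 + 545×8 + 350×2 = 1666 + 154 + 446 + 4360 + 700 = 7326
P = 9266 / 7326 × 100 = 126.4810
Fisher = √(L × P) = √(126.5924 × 126.4810) = 126.5367

126.54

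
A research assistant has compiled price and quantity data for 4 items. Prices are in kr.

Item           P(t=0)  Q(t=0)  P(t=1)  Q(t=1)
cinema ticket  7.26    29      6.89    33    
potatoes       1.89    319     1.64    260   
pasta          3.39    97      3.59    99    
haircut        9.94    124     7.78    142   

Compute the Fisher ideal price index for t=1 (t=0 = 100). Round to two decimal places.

Laspeyres component (base-period weights):
ΣP(t=1)Q(t=0) = 6.89×29 + 1.64×319 + 3.59×97 + 7.78×124 = 199.81 + 523.16 + 348.23 + 964.72 = 2035.92
ΣP(t=0)Q(t=0) = 7.26×29 + 1.89×319 + 3.39×97 + 9.94×124 = 210.54 + 602.91 + 328.83 + 1232.56 = 2374.84
L = 2035.92 / 2374.84 × 100 = 85.7287
Paasche component (current-period weights):
ΣP(t=1)Q(t=1) = 6.89×33 + 1.64×260 + 3.59×99 + 7.78×142 = 227.37 + 426.4 + 355.41 + 1104.76 = 2113.94
ΣP(t=0)Q(t=1) = 7.26×33 + 1.89×260 + 3.39×99 + 9.94×142 = 239.58 + 491.4 + 335.61 + 1411.48 = 2478.07
P = 2113.94 / 2478.07 × 100 = 85.3059
Fisher = √(L × P) = √(85.7287 × 85.3059) = 85.5171

85.52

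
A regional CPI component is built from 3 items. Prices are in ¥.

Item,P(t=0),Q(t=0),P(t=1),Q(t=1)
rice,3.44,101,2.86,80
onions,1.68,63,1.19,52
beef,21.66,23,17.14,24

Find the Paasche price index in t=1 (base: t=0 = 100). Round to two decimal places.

Paasche price index uses current-period quantities as weights.
ΣP(t=1)·Q(t=1) = 2.86×80 + 1.19×52 + 17.14×24 = 228.8 + 61.88 + 411.36 = 702.04
ΣP(t=0)·Q(t=1) = 3.44×80 + 1.68×52 + 21.66×24 = 275.2 + 87.36 + 519.84 = 882.4
Index = 702.04 / 882.4 × 100 = 79.5603

79.56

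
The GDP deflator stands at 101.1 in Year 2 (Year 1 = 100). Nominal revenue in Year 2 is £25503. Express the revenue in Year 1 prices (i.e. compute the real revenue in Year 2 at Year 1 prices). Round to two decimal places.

Real = Nominal ÷ (Index/100) = 25503 ÷ (101.1/100)
     = 25503 ÷ 1.011 = 25225.5193

25225.52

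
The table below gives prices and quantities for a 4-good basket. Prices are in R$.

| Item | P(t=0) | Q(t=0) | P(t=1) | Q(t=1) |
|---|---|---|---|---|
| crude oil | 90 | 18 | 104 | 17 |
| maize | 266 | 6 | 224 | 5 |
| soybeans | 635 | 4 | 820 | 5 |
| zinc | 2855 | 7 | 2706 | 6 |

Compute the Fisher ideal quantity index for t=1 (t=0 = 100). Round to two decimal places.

90.64

Laspeyres component (base-period weights):
ΣP(t=0)Q(t=1) = 90×17 + 266×5 + 635×5 + 2855×6 = 1530 + 1330 + 3175 + 17130 = 23165
ΣP(t=0)Q(t=0) = 90×18 + 266×6 + 635×4 + 2855×7 = 1620 + 1596 + 2540 + 19985 = 25741
L = 23165 / 25741 × 100 = 89.9926
Paasche component (current-period weights):
ΣP(t=1)Q(t=1) = 104×17 + 224×5 + 820×5 + 2706×6 = 1768 + 1120 + 4100 + 16236 = 23224
ΣP(t=1)Q(t=0) = 104×18 + 224×6 + 820×4 + 2706×7 = 1872 + 1344 + 3280 + 18942 = 25438
P = 23224 / 25438 × 100 = 91.2965
Fisher = √(L × P) = √(89.9926 × 91.2965) = 90.6422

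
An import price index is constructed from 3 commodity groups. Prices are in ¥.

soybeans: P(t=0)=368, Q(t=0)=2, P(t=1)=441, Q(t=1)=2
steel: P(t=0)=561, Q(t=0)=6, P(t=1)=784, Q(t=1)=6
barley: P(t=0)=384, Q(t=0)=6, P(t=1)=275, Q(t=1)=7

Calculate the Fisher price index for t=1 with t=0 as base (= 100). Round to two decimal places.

Laspeyres component (base-period weights):
ΣP(t=1)Q(t=0) = 441×2 + 784×6 + 275×6 = 882 + 4704 + 1650 = 7236
ΣP(t=0)Q(t=0) = 368×2 + 561×6 + 384×6 = 736 + 3366 + 2304 = 6406
L = 7236 / 6406 × 100 = 112.9566
Paasche component (current-period weights):
ΣP(t=1)Q(t=1) = 441×2 + 784×6 + 275×7 = 882 + 4704 + 1925 = 7511
ΣP(t=0)Q(t=1) = 368×2 + 561×6 + 384×7 = 736 + 3366 + 2688 = 6790
P = 7511 / 6790 × 100 = 110.6186
Fisher = √(L × P) = √(112.9566 × 110.6186) = 111.7815

111.78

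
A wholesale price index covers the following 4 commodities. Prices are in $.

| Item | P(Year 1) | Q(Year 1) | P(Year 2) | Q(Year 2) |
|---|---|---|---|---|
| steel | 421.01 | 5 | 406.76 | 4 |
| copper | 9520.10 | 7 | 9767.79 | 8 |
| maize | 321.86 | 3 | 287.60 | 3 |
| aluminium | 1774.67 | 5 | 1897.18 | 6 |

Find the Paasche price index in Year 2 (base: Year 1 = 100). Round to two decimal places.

102.86

Paasche price index uses current-period quantities as weights.
ΣP(Year 2)·Q(Year 2) = 406.76×4 + 9767.79×8 + 287.60×3 + 1897.18×6 = 1627.04 + 78142.32 + 862.8 + 11383.08 = 92015.24
ΣP(Year 1)·Q(Year 2) = 421.01×4 + 9520.10×8 + 321.86×3 + 1774.67×6 = 1684.04 + 76160.8 + 965.58 + 10648.02 = 89458.44
Index = 92015.24 / 89458.44 × 100 = 102.8581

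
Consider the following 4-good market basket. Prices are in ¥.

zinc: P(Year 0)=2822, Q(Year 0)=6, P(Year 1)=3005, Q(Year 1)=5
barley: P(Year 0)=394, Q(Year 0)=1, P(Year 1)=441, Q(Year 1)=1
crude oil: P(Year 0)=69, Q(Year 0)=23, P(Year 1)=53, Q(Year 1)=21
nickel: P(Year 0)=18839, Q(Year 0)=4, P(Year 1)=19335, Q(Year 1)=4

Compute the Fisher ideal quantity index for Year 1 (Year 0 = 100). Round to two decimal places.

Laspeyres component (base-period weights):
ΣP(Year 0)Q(Year 1) = 2822×5 + 394×1 + 69×21 + 18839×4 = 14110 + 394 + 1449 + 75356 = 91309
ΣP(Year 0)Q(Year 0) = 2822×6 + 394×1 + 69×23 + 18839×4 = 16932 + 394 + 1587 + 75356 = 94269
L = 91309 / 94269 × 100 = 96.8600
Paasche component (current-period weights):
ΣP(Year 1)Q(Year 1) = 3005×5 + 441×1 + 53×21 + 19335×4 = 15025 + 441 + 1113 + 77340 = 93919
ΣP(Year 1)Q(Year 0) = 3005×6 + 441×1 + 53×23 + 19335×4 = 18030 + 441 + 1219 + 77340 = 97030
P = 93919 / 97030 × 100 = 96.7938
Fisher = √(L × P) = √(96.8600 × 96.7938) = 96.8269

96.83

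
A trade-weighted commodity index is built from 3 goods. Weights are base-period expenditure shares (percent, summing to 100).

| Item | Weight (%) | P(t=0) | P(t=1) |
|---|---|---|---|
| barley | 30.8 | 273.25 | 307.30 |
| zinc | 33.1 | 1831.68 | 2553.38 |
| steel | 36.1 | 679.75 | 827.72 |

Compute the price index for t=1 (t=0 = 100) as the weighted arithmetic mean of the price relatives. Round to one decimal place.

barley: 30.8 × (307.30/273.25) = 30.8 × 1.124611 = 34.6380
zinc: 33.1 × (2553.38/1831.68) = 33.1 × 1.394010 = 46.1417
steel: 36.1 × (827.72/679.75) = 36.1 × 1.217683 = 43.9584
Index = Σ wᵢ·(p₁ᵢ/p₀ᵢ) = 34.6380 + 46.1417 + 43.9584 = 124.7381

124.7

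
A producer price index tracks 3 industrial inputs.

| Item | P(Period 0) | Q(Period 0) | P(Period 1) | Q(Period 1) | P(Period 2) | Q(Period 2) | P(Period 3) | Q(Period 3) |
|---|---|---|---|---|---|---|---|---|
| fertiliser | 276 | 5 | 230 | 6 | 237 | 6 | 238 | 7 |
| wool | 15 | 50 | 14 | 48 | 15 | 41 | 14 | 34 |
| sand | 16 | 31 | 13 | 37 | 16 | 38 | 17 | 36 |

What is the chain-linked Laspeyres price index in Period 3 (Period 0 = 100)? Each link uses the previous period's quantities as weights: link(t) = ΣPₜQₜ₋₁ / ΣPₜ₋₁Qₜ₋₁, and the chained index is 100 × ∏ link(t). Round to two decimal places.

Link Period 0→Period 1:
ΣP(Period 1)Q(Period 0) = 230×5 + 14×50 + 13×31 = 1150 + 700 + 403 = 2253
ΣP(Period 0)Q(Period 0) = 276×5 + 15×50 + 16×31 = 1380 + 750 + 496 = 2626
link = 2253/2626 = 0.857959
Link Period 1→Period 2:
ΣP(Period 2)Q(Period 1) = 237×6 + 15×48 + 16×37 = 1422 + 720 + 592 = 2734
ΣP(Period 1)Q(Period 1) = 230×6 + 14×48 + 13×37 = 1380 + 672 + 481 = 2533
link = 2734/2533 = 1.079353
Link Period 2→Period 3:
ΣP(Period 3)Q(Period 2) = 238×6 + 14×41 + 17×38 = 1428 + 574 + 646 = 2648
ΣP(Period 2)Q(Period 2) = 237×6 + 15×41 + 16×38 = 1422 + 615 + 608 = 2645
link = 2648/2645 = 1.001134
Chained index = 100 × 0.857959 × 1.079353 × 1.001134 = 92.7090

92.71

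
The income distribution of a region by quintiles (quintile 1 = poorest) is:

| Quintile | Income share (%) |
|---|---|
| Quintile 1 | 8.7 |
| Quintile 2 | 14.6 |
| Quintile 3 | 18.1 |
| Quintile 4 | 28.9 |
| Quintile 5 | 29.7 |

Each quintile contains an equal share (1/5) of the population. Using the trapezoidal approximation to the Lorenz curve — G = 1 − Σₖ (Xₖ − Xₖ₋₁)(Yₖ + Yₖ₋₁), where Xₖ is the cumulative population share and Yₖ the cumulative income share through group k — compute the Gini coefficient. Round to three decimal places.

Cumulative income shares Yₖ: 0.0870, 0.2330, 0.4140, 0.7030, 1.0000
Σ (Xₖ−Xₖ₋₁)(Yₖ+Yₖ₋₁) = (1/5)(0.0870+0.0000) + (1/5)(0.2330+0.0870) + (1/5)(0.4140+0.2330) + (1/5)(0.7030+0.4140) + (1/5)(1.0000+0.7030)
  = 0.0174 + 0.0640 + 0.1294 + 0.2234 + 0.3406 = 0.7748
G = 1 − 0.7748 = 0.2252

0.225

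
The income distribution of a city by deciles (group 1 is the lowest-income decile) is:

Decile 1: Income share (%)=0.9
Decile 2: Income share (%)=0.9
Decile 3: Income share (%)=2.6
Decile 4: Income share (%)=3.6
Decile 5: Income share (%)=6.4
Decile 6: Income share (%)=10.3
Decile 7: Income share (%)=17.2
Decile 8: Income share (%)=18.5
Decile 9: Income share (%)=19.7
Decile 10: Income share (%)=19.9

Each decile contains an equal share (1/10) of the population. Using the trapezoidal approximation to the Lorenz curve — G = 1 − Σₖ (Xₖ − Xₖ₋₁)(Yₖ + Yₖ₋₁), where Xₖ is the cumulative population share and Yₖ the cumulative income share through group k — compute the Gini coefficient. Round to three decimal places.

Cumulative income shares Yₖ: 0.0090, 0.0180, 0.0440, 0.0800, 0.1440, 0.2470, 0.4190, 0.6040, 0.8010, 1.0000
Σ (Xₖ−Xₖ₋₁)(Yₖ+Yₖ₋₁) = (1/10)(0.0090+0.0000) + (1/10)(0.0180+0.0090) + (1/10)(0.0440+0.0180) + (1/10)(0.0800+0.0440) + (1/10)(0.1440+0.0800) + (1/10)(0.2470+0.1440) + (1/10)(0.4190+0.2470) + (1/10)(0.6040+0.4190) + (1/10)(0.8010+0.6040) + (1/10)(1.0000+0.8010)
  = 0.0009 + 0.0027 + 0.0062 + 0.0124 + 0.0224 + 0.0391 + 0.0666 + 0.1023 + 0.1405 + 0.1801 = 0.5732
G = 1 − 0.5732 = 0.4268

0.427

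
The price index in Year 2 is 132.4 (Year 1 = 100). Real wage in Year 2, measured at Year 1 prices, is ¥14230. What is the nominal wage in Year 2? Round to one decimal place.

Nominal = Real × (Index/100) = 14230 × (132.4/100)
        = 14230 × 1.324 = 18840.5200

18840.5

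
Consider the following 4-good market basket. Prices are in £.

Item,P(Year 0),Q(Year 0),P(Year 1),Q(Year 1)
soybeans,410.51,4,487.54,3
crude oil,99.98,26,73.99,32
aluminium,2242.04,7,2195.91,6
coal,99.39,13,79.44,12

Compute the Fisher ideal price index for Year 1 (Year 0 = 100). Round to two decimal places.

Laspeyres component (base-period weights):
ΣP(Year 1)Q(Year 0) = 487.54×4 + 73.99×26 + 2195.91×7 + 79.44×13 = 1950.16 + 1923.74 + 15371.37 + 1032.72 = 20277.99
ΣP(Year 0)Q(Year 0) = 410.51×4 + 99.98×26 + 2242.04×7 + 99.39×13 = 1642.04 + 2599.48 + 15694.28 + 1292.07 = 21227.87
L = 20277.99 / 21227.87 × 100 = 95.5253
Paasche component (current-period weights):
ΣP(Year 1)Q(Year 1) = 487.54×3 + 73.99×32 + 2195.91×6 + 79.44×12 = 1462.62 + 2367.68 + 13175.46 + 953.28 = 17959.04
ΣP(Year 0)Q(Year 1) = 410.51×3 + 99.98×32 + 2242.04×6 + 99.39×12 = 1231.53 + 3199.36 + 13452.24 + 1192.68 = 19075.81
P = 17959.04 / 19075.81 × 100 = 94.1456
Fisher = √(L × P) = √(95.5253 × 94.1456) = 94.8330

94.83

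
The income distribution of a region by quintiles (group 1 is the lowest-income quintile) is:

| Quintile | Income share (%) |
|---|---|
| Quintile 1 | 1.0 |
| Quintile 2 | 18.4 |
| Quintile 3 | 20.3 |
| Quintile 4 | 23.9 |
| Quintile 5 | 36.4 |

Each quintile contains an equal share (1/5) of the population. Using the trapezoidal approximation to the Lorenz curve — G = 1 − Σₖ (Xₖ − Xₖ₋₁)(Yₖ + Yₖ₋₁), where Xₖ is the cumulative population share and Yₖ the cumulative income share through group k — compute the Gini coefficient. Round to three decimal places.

0.305

Cumulative income shares Yₖ: 0.0100, 0.1940, 0.3970, 0.6360, 1.0000
Σ (Xₖ−Xₖ₋₁)(Yₖ+Yₖ₋₁) = (1/5)(0.0100+0.0000) + (1/5)(0.1940+0.0100) + (1/5)(0.3970+0.1940) + (1/5)(0.6360+0.3970) + (1/5)(1.0000+0.6360)
  = 0.0020 + 0.0408 + 0.1182 + 0.2066 + 0.3272 = 0.6948
G = 1 − 0.6948 = 0.3052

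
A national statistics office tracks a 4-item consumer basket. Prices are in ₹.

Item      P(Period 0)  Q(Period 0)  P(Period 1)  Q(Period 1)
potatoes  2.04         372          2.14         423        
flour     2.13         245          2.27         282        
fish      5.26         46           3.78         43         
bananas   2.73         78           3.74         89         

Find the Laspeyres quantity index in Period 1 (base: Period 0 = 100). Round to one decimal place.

Laspeyres quantity index uses base-period prices as weights.
ΣP(Period 0)·Q(Period 1) = 2.04×423 + 2.13×282 + 5.26×43 + 2.73×89 = 862.92 + 600.66 + 226.18 + 242.97 = 1932.73
ΣP(Period 0)·Q(Period 0) = 2.04×372 + 2.13×245 + 5.26×46 + 2.73×78 = 758.88 + 521.85 + 241.96 + 212.94 = 1735.63
Index = 1932.73 / 1735.63 × 100 = 111.3561

111.4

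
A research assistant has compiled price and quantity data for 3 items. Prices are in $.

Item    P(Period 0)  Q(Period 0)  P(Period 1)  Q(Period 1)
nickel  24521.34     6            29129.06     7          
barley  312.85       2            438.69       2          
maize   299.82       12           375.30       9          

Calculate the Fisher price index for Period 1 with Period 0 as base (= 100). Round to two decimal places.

119.00

Laspeyres component (base-period weights):
ΣP(Period 1)Q(Period 0) = 29129.06×6 + 438.69×2 + 375.30×12 = 174774.36 + 877.38 + 4503.6 = 180155.34
ΣP(Period 0)Q(Period 0) = 24521.34×6 + 312.85×2 + 299.82×12 = 147128.04 + 625.7 + 3597.84 = 151351.58
L = 180155.34 / 151351.58 × 100 = 119.0310
Paasche component (current-period weights):
ΣP(Period 1)Q(Period 1) = 29129.06×7 + 438.69×2 + 375.30×9 = 203903.42 + 877.38 + 3377.7 = 208158.5
ΣP(Period 0)Q(Period 1) = 24521.34×7 + 312.85×2 + 299.82×9 = 171649.38 + 625.7 + 2698.38 = 174973.46
P = 208158.5 / 174973.46 × 100 = 118.9658
Fisher = √(L × P) = √(119.0310 × 118.9658) = 118.9984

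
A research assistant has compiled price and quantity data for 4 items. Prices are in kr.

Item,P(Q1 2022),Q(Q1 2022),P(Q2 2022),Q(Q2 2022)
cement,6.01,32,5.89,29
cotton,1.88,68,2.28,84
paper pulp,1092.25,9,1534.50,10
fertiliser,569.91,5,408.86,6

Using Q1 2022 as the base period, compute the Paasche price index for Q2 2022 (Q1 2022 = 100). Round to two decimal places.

123.76

Paasche price index uses current-period quantities as weights.
ΣP(Q2 2022)·Q(Q2 2022) = 5.89×29 + 2.28×84 + 1534.50×10 + 408.86×6 = 170.81 + 191.52 + 15345 + 2453.16 = 18160.49
ΣP(Q1 2022)·Q(Q2 2022) = 6.01×29 + 1.88×84 + 1092.25×10 + 569.91×6 = 174.29 + 157.92 + 10922.5 + 3419.46 = 14674.17
Index = 18160.49 / 14674.17 × 100 = 123.7582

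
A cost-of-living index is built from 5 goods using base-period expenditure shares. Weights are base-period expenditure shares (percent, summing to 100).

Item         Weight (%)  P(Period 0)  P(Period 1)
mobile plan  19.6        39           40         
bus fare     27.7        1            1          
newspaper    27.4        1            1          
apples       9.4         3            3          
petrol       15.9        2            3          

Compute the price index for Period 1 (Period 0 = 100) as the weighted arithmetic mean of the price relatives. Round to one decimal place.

108.5

mobile plan: 19.6 × (40/39) = 19.6 × 1.025641 = 20.1026
bus fare: 27.7 × (1/1) = 27.7 × 1.000000 = 27.7000
newspaper: 27.4 × (1/1) = 27.4 × 1.000000 = 27.4000
apples: 9.4 × (3/3) = 9.4 × 1.000000 = 9.4000
petrol: 15.9 × (3/2) = 15.9 × 1.500000 = 23.8500
Index = Σ wᵢ·(p₁ᵢ/p₀ᵢ) = 20.1026 + 27.7000 + 27.4000 + 9.4000 + 23.8500 = 108.4526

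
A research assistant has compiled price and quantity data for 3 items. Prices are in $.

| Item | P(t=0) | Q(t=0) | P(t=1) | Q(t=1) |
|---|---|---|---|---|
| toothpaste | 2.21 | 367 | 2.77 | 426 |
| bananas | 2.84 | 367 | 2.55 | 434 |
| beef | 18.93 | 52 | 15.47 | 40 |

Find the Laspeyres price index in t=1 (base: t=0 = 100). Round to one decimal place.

Laspeyres price index uses base-period quantities as weights.
ΣP(t=1)·Q(t=0) = 2.77×367 + 2.55×367 + 15.47×52 = 1016.59 + 935.85 + 804.44 = 2756.88
ΣP(t=0)·Q(t=0) = 2.21×367 + 2.84×367 + 18.93×52 = 811.07 + 1042.28 + 984.36 = 2837.71
Index = 2756.88 / 2837.71 × 100 = 97.1516

97.2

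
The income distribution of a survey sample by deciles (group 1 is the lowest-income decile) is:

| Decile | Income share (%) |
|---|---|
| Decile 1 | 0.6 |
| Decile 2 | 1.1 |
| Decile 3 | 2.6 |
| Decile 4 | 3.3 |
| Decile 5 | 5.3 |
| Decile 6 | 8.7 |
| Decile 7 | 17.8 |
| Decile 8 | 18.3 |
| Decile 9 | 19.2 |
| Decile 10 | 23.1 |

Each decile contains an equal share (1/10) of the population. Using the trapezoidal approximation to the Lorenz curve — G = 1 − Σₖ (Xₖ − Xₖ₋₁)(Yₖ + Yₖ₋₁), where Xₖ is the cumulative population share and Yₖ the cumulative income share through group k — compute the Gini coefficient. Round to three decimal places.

0.455

Cumulative income shares Yₖ: 0.0060, 0.0170, 0.0430, 0.0760, 0.1290, 0.2160, 0.3940, 0.5770, 0.7690, 1.0000
Σ (Xₖ−Xₖ₋₁)(Yₖ+Yₖ₋₁) = (1/10)(0.0060+0.0000) + (1/10)(0.0170+0.0060) + (1/10)(0.0430+0.0170) + (1/10)(0.0760+0.0430) + (1/10)(0.1290+0.0760) + (1/10)(0.2160+0.1290) + (1/10)(0.3940+0.2160) + (1/10)(0.5770+0.3940) + (1/10)(0.7690+0.5770) + (1/10)(1.0000+0.7690)
  = 0.0006 + 0.0023 + 0.0060 + 0.0119 + 0.0205 + 0.0345 + 0.0610 + 0.0971 + 0.1346 + 0.1769 = 0.5454
G = 1 − 0.5454 = 0.4546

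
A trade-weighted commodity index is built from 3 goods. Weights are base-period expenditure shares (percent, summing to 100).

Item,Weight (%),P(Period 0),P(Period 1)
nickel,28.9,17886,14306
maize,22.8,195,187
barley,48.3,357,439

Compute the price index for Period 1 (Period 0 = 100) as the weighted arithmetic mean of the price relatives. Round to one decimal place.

104.4

nickel: 28.9 × (14306/17886) = 28.9 × 0.799843 = 23.1155
maize: 22.8 × (187/195) = 22.8 × 0.958974 = 21.8646
barley: 48.3 × (439/357) = 48.3 × 1.229692 = 59.3941
Index = Σ wᵢ·(p₁ᵢ/p₀ᵢ) = 23.1155 + 21.8646 + 59.3941 = 104.3742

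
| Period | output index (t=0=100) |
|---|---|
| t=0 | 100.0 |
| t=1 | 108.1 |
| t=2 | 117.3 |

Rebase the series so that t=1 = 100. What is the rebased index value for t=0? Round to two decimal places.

92.51

Rebased(t=0) = 100.0 / 108.1 × 100 = 92.5069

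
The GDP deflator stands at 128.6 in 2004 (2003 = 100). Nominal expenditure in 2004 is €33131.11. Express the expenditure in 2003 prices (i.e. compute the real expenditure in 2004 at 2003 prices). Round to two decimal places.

Real = Nominal ÷ (Index/100) = 33131.11 ÷ (128.6/100)
     = 33131.11 ÷ 1.286 = 25762.9160

25762.92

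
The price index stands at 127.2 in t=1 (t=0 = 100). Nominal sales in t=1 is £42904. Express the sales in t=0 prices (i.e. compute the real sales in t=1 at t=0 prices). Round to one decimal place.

Real = Nominal ÷ (Index/100) = 42904 ÷ (127.2/100)
     = 42904 ÷ 1.272 = 33729.5597

33729.6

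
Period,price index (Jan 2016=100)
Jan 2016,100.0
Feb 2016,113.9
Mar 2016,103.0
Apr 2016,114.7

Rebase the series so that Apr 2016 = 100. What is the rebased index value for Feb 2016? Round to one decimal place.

Rebased(Feb 2016) = 113.9 / 114.7 × 100 = 99.3025

99.3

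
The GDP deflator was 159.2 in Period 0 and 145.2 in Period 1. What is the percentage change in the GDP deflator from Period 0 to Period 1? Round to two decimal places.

-8.79%

Change = (145.2 − 159.2) / 159.2 × 100
       = -14.0 / 159.2 × 100 = -8.7940%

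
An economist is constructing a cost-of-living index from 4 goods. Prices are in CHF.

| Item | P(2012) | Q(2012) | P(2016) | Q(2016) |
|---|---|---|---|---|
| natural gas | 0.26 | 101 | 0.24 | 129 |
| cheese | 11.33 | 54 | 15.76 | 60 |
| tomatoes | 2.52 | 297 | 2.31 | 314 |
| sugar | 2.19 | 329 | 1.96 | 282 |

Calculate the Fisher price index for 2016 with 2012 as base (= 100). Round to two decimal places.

Laspeyres component (base-period weights):
ΣP(2016)Q(2012) = 0.24×101 + 15.76×54 + 2.31×297 + 1.96×329 = 24.24 + 851.04 + 686.07 + 644.84 = 2206.19
ΣP(2012)Q(2012) = 0.26×101 + 11.33×54 + 2.52×297 + 2.19×329 = 26.26 + 611.82 + 748.44 + 720.51 = 2107.03
L = 2206.19 / 2107.03 × 100 = 104.7062
Paasche component (current-period weights):
ΣP(2016)Q(2016) = 0.24×129 + 15.76×60 + 2.31×314 + 1.96×282 = 30.96 + 945.6 + 725.34 + 552.72 = 2254.62
ΣP(2012)Q(2016) = 0.26×129 + 11.33×60 + 2.52×314 + 2.19×282 = 33.54 + 679.8 + 791.28 + 617.58 = 2122.2
P = 2254.62 / 2122.2 × 100 = 106.2398
Fisher = √(L × P) = √(104.7062 × 106.2398) = 105.4702

105.47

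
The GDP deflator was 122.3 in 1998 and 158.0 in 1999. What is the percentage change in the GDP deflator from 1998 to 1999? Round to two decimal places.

29.19%

Change = (158.0 − 122.3) / 122.3 × 100
       = 35.7 / 122.3 × 100 = 29.1905%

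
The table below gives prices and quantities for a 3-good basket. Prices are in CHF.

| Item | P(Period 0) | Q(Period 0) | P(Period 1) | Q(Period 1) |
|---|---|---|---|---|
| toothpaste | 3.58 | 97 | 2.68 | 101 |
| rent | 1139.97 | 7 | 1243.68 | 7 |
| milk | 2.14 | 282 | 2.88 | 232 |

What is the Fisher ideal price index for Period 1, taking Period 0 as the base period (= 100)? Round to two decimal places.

109.31

Laspeyres component (base-period weights):
ΣP(Period 1)Q(Period 0) = 2.68×97 + 1243.68×7 + 2.88×282 = 259.96 + 8705.76 + 812.16 = 9777.88
ΣP(Period 0)Q(Period 0) = 3.58×97 + 1139.97×7 + 2.14×282 = 347.26 + 7979.79 + 603.48 = 8930.53
L = 9777.88 / 8930.53 × 100 = 109.4882
Paasche component (current-period weights):
ΣP(Period 1)Q(Period 1) = 2.68×101 + 1243.68×7 + 2.88×232 = 270.68 + 8705.76 + 668.16 = 9644.6
ΣP(Period 0)Q(Period 1) = 3.58×101 + 1139.97×7 + 2.14×232 = 361.58 + 7979.79 + 496.48 = 8837.85
P = 9644.6 / 8837.85 × 100 = 109.1284
Fisher = √(L × P) = √(109.4882 × 109.1284) = 109.3081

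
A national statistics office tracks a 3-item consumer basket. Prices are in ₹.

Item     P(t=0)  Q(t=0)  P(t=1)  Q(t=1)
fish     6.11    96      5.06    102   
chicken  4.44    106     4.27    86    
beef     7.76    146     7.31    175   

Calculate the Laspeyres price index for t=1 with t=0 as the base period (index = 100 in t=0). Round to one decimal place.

91.6

Laspeyres price index uses base-period quantities as weights.
ΣP(t=1)·Q(t=0) = 5.06×96 + 4.27×106 + 7.31×146 = 485.76 + 452.62 + 1067.26 = 2005.64
ΣP(t=0)·Q(t=0) = 6.11×96 + 4.44×106 + 7.76×146 = 586.56 + 470.64 + 1132.96 = 2190.16
Index = 2005.64 / 2190.16 × 100 = 91.5750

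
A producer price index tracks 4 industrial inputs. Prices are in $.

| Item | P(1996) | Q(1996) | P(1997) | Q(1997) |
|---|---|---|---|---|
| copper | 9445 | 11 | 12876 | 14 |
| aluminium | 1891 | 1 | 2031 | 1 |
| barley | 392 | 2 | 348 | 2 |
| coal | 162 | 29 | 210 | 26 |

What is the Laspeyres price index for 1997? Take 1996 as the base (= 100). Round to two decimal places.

135.22

Laspeyres price index uses base-period quantities as weights.
ΣP(1997)·Q(1996) = 12876×11 + 2031×1 + 348×2 + 210×29 = 141636 + 2031 + 696 + 6090 = 150453
ΣP(1996)·Q(1996) = 9445×11 + 1891×1 + 392×2 + 162×29 = 103895 + 1891 + 784 + 4698 = 111268
Index = 150453 / 111268 × 100 = 135.2168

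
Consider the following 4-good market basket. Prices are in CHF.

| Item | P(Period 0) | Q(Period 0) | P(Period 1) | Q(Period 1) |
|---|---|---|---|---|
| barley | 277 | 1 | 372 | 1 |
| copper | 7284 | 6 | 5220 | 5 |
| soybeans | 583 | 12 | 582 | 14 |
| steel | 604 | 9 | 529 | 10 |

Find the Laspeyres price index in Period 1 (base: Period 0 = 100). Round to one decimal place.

77.0

Laspeyres price index uses base-period quantities as weights.
ΣP(Period 1)·Q(Period 0) = 372×1 + 5220×6 + 582×12 + 529×9 = 372 + 31320 + 6984 + 4761 = 43437
ΣP(Period 0)·Q(Period 0) = 277×1 + 7284×6 + 583×12 + 604×9 = 277 + 43704 + 6996 + 5436 = 56413
Index = 43437 / 56413 × 100 = 76.9982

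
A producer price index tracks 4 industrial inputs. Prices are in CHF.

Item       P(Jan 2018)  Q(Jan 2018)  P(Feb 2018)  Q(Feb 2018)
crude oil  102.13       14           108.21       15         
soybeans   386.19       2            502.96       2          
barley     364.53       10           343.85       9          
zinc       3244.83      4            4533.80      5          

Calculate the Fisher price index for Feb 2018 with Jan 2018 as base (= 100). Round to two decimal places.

Laspeyres component (base-period weights):
ΣP(Feb 2018)Q(Jan 2018) = 108.21×14 + 502.96×2 + 343.85×10 + 4533.80×4 = 1514.94 + 1005.92 + 3438.5 + 18135.2 = 24094.56
ΣP(Jan 2018)Q(Jan 2018) = 102.13×14 + 386.19×2 + 364.53×10 + 3244.83×4 = 1429.82 + 772.38 + 3645.3 + 12979.32 = 18826.82
L = 24094.56 / 18826.82 × 100 = 127.9800
Paasche component (current-period weights):
ΣP(Feb 2018)Q(Feb 2018) = 108.21×15 + 502.96×2 + 343.85×9 + 4533.80×5 = 1623.15 + 1005.92 + 3094.65 + 22669 = 28392.72
ΣP(Jan 2018)Q(Feb 2018) = 102.13×15 + 386.19×2 + 364.53×9 + 3244.83×5 = 1531.95 + 772.38 + 3280.77 + 16224.15 = 21809.25
P = 28392.72 / 21809.25 × 100 = 130.1866
Fisher = √(L × P) = √(127.9800 × 130.1866) = 129.0786

129.08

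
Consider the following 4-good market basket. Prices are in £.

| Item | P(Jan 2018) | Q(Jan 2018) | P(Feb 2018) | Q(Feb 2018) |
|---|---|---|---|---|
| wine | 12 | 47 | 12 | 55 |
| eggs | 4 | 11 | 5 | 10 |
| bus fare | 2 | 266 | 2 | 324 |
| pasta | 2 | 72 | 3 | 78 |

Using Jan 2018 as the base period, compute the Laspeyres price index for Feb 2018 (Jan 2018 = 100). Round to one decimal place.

Laspeyres price index uses base-period quantities as weights.
ΣP(Feb 2018)·Q(Jan 2018) = 12×47 + 5×11 + 2×266 + 3×72 = 564 + 55 + 532 + 216 = 1367
ΣP(Jan 2018)·Q(Jan 2018) = 12×47 + 4×11 + 2×266 + 2×72 = 564 + 44 + 532 + 144 = 1284
Index = 1367 / 1284 × 100 = 106.4642

106.5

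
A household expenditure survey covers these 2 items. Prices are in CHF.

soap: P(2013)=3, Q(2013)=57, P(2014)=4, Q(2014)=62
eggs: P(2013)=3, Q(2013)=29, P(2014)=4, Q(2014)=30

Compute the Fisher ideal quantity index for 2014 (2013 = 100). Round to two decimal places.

Laspeyres component (base-period weights):
ΣP(2013)Q(2014) = 3×62 + 3×30 = 186 + 90 = 276
ΣP(2013)Q(2013) = 3×57 + 3×29 = 171 + 87 = 258
L = 276 / 258 × 100 = 106.9767
Paasche component (current-period weights):
ΣP(2014)Q(2014) = 4×62 + 4×30 = 248 + 120 = 368
ΣP(2014)Q(2013) = 4×57 + 4×29 = 228 + 116 = 344
P = 368 / 344 × 100 = 106.9767
Fisher = √(L × P) = √(106.9767 × 106.9767) = 106.9767

106.98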